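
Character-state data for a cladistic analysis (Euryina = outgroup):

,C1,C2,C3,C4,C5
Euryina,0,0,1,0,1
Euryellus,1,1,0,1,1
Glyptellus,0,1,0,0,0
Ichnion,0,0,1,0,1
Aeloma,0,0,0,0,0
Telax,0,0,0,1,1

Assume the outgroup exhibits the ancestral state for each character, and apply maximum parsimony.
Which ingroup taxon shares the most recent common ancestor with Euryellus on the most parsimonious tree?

Telax

Character polarity is set by the outgroup: the derived state is whichever differs from the outgroup's state, so for C3, C5 the derived state is '0', and for the remaining characters it is '1'.
C1: derived state '1' in Euryellus only — an autapomorphy, so it tells us nothing about relationships among taxa.
C2 groups Euryellus and Glyptellus, which is incompatible with the clades supported by the remaining characters; treating it as convergent (homoplasy) costs fewer steps than any alternative tree.
C3: derived state '0' in Aeloma, Euryellus, Glyptellus, and Telax only — synapomorphy for {Aeloma, Euryellus, Glyptellus, Telax}.
C4: derived state '1' in Euryellus and Telax only — synapomorphy for {Euryellus, Telax}.
C5 (derived state '0') is shared by Aeloma and Glyptellus — a synapomorphy uniting that clade.
Most parsimonious ingroup topology: (((Aeloma,Glyptellus),(Telax,Euryellus)),Ichnion).
Euryellus and Telax form a cherry on this tree, so they are sister taxa.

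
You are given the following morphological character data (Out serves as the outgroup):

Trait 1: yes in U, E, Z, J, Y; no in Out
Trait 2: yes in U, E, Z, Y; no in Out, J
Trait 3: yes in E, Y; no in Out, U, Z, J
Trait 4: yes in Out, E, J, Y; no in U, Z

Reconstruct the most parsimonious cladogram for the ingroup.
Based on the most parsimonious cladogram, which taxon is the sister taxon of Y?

Character polarity is set by the outgroup: the derived state is whichever differs from the outgroup's state, so for Trait 4 the derived state is 'no', and for the remaining characters it is 'yes'.
All ingroup taxa share the derived state 'yes' for Trait 1; it defines the ingroup but does not resolve relationships within it.
Only E, U, Y, and Z show the derived state 'yes' for Trait 2, supporting them as a clade.
Only E and Y show the derived state 'yes' for Trait 3, supporting them as a clade.
Trait 4: derived state 'no' in U and Z only — synapomorphy for {U, Z}.
Most parsimonious ingroup topology: (((U,Z),(E,Y)),J).
Y and E form a cherry on this tree, so they are sister taxa.

E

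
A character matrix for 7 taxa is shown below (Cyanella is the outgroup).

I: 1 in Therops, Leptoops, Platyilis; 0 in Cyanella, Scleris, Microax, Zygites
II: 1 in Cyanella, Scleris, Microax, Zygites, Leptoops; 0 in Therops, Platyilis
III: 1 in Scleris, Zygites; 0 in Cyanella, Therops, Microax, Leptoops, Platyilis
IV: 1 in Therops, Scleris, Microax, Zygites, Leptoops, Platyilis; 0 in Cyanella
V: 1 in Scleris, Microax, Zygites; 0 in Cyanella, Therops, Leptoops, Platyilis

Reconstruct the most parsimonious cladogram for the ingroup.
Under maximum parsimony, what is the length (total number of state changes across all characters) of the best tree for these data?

5

Character polarity is set by the outgroup: the derived state is whichever differs from the outgroup's state, so for II the derived state is '0', and for the remaining characters it is '1'.
Only Leptoops, Platyilis, and Therops show the derived state '1' for I, supporting them as a clade.
Only Platyilis and Therops show the derived state '0' for II, supporting them as a clade.
III: derived state '1' in Scleris and Zygites only — synapomorphy for {Scleris, Zygites}.
All ingroup taxa share the derived state '1' for IV; it defines the ingroup but does not resolve relationships within it.
V: derived state '1' in Microax, Scleris, and Zygites only — synapomorphy for {Microax, Scleris, Zygites}.
Most parsimonious ingroup topology: (((Therops,Platyilis),Leptoops),((Scleris,Zygites),Microax)).
Changes per character on this tree: I: 1; II: 1; III: 1; IV: 1; V: 1.
Total = 5.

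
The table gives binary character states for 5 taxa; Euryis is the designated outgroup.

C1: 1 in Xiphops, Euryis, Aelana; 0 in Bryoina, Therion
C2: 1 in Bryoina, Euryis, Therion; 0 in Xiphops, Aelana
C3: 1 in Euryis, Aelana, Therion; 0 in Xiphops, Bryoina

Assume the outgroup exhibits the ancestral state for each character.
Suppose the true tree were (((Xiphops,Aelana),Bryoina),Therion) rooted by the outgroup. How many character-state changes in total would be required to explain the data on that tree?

5

Map each character onto (((Xiphops,Aelana),Bryoina),Therion) (rooted by Euryis) and count the minimum state changes it requires (Fitch parsimony):
C1: 2; C2: 1; C3: 2.
Total tree length = 5.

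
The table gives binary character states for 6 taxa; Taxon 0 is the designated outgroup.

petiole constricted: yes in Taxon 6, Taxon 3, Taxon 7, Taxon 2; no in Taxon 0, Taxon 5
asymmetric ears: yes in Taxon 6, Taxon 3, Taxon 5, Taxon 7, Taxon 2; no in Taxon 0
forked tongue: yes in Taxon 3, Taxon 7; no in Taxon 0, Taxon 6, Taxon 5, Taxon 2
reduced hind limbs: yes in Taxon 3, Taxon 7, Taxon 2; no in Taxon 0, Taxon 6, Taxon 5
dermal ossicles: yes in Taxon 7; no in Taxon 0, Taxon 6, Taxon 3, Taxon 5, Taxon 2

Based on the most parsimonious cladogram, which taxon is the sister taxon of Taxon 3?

Taxon 7

The outgroup has state 'no' for every character, so 'yes' is the derived state throughout.
petiole constricted (derived state 'yes') is shared by Taxon 2, Taxon 3, Taxon 6, and Taxon 7 — a synapomorphy uniting that clade.
All ingroup taxa share the derived state 'yes' for asymmetric ears; it defines the ingroup but does not resolve relationships within it.
Only Taxon 3 and Taxon 7 show the derived state 'yes' for forked tongue, supporting them as a clade.
reduced hind limbs (derived state 'yes') is shared by Taxon 2, Taxon 3, and Taxon 7 — a synapomorphy uniting that clade.
dermal ossicles (derived state 'yes') is unique to Taxon 7 (autapomorphy; uninformative for grouping).
Most parsimonious ingroup topology: ((Taxon 6,((Taxon 3,Taxon 7),Taxon 2)),Taxon 5).
Taxon 3 and Taxon 7 form a cherry on this tree, so they are sister taxa.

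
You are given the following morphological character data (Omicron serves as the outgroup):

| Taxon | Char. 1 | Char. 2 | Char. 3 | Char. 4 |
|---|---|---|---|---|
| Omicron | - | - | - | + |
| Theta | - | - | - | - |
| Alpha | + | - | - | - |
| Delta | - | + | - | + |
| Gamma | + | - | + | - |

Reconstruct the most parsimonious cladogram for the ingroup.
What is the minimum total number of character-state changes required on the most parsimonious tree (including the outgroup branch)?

Character polarity is set by the outgroup: the derived state is whichever differs from the outgroup's state, so for Char. 4 the derived state is '-', and for the remaining characters it is '+'.
Char. 1 (derived state '+') is shared by Alpha and Gamma — a synapomorphy uniting that clade.
Char. 2 (derived state '+') is unique to Delta (autapomorphy; uninformative for grouping).
Char. 3 (derived state '+') is unique to Gamma (autapomorphy; uninformative for grouping).
Char. 4 (derived state '-') is shared by Alpha, Gamma, and Theta — a synapomorphy uniting that clade.
Most parsimonious ingroup topology: ((Theta,(Gamma,Alpha)),Delta).
Changes per character on this tree: Char. 1: 1; Char. 2: 1; Char. 3: 1; Char. 4: 1.
Total = 4.

4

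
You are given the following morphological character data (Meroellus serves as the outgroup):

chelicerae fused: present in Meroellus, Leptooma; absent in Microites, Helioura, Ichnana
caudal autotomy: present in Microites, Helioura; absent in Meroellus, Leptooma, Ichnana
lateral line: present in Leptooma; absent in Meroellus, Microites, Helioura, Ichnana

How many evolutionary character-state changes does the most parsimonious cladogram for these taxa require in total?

3

Character polarity is set by the outgroup: the derived state is whichever differs from the outgroup's state, so for chelicerae fused the derived state is 'absent', and for the remaining characters it is 'present'.
chelicerae fused (derived state 'absent') is shared by Helioura, Ichnana, and Microites — a synapomorphy uniting that clade.
Only Helioura and Microites show the derived state 'present' for caudal autotomy, supporting them as a clade.
lateral line (derived state 'present') is unique to Leptooma (autapomorphy; uninformative for grouping).
Most parsimonious ingroup topology: (((Microites,Helioura),Ichnana),Leptooma).
Changes per character on this tree: chelicerae fused: 1; caudal autotomy: 1; lateral line: 1.
Total = 3.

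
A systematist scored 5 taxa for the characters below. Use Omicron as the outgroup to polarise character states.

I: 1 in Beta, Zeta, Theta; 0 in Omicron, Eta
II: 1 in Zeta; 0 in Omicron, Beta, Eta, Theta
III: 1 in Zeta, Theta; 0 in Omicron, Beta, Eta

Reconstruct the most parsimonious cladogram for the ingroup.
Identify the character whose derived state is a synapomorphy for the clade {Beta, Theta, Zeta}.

I

The outgroup has state '0' for every character, so '1' is the derived state throughout.
I (derived state '1') is shared by Beta, Theta, and Zeta — a synapomorphy uniting that clade.
II (derived state '1') is unique to Zeta (autapomorphy; uninformative for grouping).
Only Theta and Zeta show the derived state '1' for III, supporting them as a clade.
Most parsimonious ingroup topology: ((Beta,(Zeta,Theta)),Eta).
The clade {Beta, Theta, Zeta} is supported by I: its derived state '1' occurs in exactly those taxa and in no other taxon (including the outgroup).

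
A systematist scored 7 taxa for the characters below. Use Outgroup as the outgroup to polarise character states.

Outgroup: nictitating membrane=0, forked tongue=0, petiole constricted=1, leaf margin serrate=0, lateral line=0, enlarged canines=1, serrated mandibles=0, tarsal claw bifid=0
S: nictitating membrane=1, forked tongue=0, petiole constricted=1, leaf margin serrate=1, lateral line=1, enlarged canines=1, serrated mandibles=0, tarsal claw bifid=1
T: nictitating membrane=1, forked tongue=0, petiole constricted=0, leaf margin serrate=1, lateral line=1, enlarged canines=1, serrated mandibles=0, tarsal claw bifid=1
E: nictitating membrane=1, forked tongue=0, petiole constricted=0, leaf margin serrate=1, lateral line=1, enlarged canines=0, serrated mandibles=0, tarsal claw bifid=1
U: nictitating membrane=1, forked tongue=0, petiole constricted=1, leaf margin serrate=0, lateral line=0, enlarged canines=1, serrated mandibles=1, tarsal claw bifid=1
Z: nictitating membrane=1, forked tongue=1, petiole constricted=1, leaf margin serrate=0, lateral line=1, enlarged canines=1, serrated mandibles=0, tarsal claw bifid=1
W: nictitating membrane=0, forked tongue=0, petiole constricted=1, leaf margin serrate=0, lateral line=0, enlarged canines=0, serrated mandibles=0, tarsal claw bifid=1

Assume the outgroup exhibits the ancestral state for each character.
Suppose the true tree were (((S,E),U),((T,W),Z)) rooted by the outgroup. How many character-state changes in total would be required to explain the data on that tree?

Map each character onto (((S,E),U),((T,W),Z)) (rooted by Outgroup) and count the minimum state changes it requires (Fitch parsimony):
nictitating membrane: 2; forked tongue: 1; petiole constricted: 2; leaf margin serrate: 2; lateral line: 3; enlarged canines: 2; serrated mandibles: 1; tarsal claw bifid: 1.
Total tree length = 14.

14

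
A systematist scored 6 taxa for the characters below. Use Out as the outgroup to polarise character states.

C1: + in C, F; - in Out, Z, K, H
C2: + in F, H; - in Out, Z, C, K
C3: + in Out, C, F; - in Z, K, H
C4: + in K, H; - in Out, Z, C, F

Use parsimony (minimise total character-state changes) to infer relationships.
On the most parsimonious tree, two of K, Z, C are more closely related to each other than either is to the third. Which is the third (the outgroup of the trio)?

Character polarity is set by the outgroup: the derived state is whichever differs from the outgroup's state, so for C3 the derived state is '-', and for the remaining characters it is '+'.
Only C and F show the derived state '+' for C1, supporting them as a clade.
C2 (state '+') occurs in F and H but conflicts with the nesting implied by the other characters — most parsimoniously interpreted as homoplasy.
C3 (derived state '-') is shared by H, K, and Z — a synapomorphy uniting that clade.
C4 (derived state '+') is shared by H and K — a synapomorphy uniting that clade.
Most parsimonious ingroup topology: ((Z,(K,H)),(C,F)).
K and Z share a more recent common ancestor with each other than either does with C, so C is the least closely related of the three.

C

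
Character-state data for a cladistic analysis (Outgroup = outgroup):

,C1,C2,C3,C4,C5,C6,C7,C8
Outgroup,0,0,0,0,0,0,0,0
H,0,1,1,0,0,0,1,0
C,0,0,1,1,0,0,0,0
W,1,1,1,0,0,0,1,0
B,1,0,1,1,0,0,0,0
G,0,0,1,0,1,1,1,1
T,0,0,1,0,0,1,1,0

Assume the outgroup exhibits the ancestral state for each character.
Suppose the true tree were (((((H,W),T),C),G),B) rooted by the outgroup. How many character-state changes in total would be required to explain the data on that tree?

Map each character onto (((((H,W),T),C),G),B) (rooted by Outgroup) and count the minimum state changes it requires (Fitch parsimony):
C1: 2; C2: 1; C3: 1; C4: 2; C5: 1; C6: 2; C7: 2; C8: 1.
Total tree length = 12.

12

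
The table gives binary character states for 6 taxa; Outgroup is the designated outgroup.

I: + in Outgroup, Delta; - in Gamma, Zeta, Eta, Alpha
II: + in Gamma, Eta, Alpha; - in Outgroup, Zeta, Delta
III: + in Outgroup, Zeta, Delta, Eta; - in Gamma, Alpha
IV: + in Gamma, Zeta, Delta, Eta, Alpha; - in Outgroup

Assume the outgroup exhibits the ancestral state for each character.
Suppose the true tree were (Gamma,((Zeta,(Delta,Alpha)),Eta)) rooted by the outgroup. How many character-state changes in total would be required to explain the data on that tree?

Map each character onto (Gamma,((Zeta,(Delta,Alpha)),Eta)) (rooted by Outgroup) and count the minimum state changes it requires (Fitch parsimony):
I: 2; II: 3; III: 2; IV: 1.
Total tree length = 8.

8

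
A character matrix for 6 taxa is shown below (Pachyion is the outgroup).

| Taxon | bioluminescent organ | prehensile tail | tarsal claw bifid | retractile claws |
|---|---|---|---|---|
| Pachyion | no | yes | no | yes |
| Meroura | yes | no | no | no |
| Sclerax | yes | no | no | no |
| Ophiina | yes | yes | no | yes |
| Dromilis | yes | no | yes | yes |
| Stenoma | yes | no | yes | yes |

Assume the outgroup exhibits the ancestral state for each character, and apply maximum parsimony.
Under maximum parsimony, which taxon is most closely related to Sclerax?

Character polarity is set by the outgroup: the derived state is whichever differs from the outgroup's state, so for prehensile tail, retractile claws the derived state is 'no', and for the remaining characters it is 'yes'.
All ingroup taxa share the derived state 'yes' for bioluminescent organ; it defines the ingroup but does not resolve relationships within it.
prehensile tail: derived state 'no' in Dromilis, Meroura, Sclerax, and Stenoma only — synapomorphy for {Dromilis, Meroura, Sclerax, Stenoma}.
tarsal claw bifid (derived state 'yes') is shared by Dromilis and Stenoma — a synapomorphy uniting that clade.
Only Meroura and Sclerax show the derived state 'no' for retractile claws, supporting them as a clade.
Most parsimonious ingroup topology: (((Meroura,Sclerax),(Dromilis,Stenoma)),Ophiina).
Sclerax and Meroura form a cherry on this tree, so they are sister taxa.

Meroura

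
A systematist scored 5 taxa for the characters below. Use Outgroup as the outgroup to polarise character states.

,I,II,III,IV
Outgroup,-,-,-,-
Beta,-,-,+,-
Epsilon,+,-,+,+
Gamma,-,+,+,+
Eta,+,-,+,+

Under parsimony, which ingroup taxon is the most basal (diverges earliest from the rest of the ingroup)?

The outgroup has state '-' for every character, so '+' is the derived state throughout.
Only Epsilon and Eta show the derived state '+' for I, supporting them as a clade.
II (derived state '+') is unique to Gamma (autapomorphy; uninformative for grouping).
III (derived state '+') is shared by all ingroup taxa — unites the whole ingroup.
IV: derived state '+' in Epsilon, Eta, and Gamma only — synapomorphy for {Epsilon, Eta, Gamma}.
Most parsimonious ingroup topology: (Beta,((Epsilon,Eta),Gamma)).
Beta is sister to the clade containing all other ingroup taxa, so it is the earliest-diverging (most basal) ingroup lineage.

Beta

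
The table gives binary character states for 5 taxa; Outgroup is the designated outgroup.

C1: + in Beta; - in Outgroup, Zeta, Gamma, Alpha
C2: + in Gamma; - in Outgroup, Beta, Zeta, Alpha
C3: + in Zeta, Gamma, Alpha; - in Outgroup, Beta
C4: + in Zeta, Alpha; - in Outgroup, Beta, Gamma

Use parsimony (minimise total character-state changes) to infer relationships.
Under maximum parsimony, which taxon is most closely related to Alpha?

Zeta

The outgroup has state '-' for every character, so '+' is the derived state throughout.
C1 (derived state '+') is unique to Beta (autapomorphy; uninformative for grouping).
C2: derived state '+' in Gamma only — an autapomorphy, so it tells us nothing about relationships among taxa.
C3 (derived state '+') is shared by Alpha, Gamma, and Zeta — a synapomorphy uniting that clade.
C4 (derived state '+') is shared by Alpha and Zeta — a synapomorphy uniting that clade.
Most parsimonious ingroup topology: (Beta,((Zeta,Alpha),Gamma)).
Alpha and Zeta form a cherry on this tree, so they are sister taxa.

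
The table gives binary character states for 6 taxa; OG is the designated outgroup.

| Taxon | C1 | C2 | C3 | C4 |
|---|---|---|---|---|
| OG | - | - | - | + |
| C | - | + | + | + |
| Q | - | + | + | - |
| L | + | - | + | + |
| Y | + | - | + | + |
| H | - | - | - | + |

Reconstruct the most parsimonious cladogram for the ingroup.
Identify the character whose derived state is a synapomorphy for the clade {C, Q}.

C2

Character polarity is set by the outgroup: the derived state is whichever differs from the outgroup's state, so for C4 the derived state is '-', and for the remaining characters it is '+'.
C1: derived state '+' in L and Y only — synapomorphy for {L, Y}.
C2: derived state '+' in C and Q only — synapomorphy for {C, Q}.
C3 (derived state '+') is shared by C, L, Q, and Y — a synapomorphy uniting that clade.
C4 (derived state '-') is unique to Q (autapomorphy; uninformative for grouping).
Most parsimonious ingroup topology: (((C,Q),(L,Y)),H).
The clade {C, Q} is supported by C2: its derived state '+' occurs in exactly those taxa and in no other taxon (including the outgroup).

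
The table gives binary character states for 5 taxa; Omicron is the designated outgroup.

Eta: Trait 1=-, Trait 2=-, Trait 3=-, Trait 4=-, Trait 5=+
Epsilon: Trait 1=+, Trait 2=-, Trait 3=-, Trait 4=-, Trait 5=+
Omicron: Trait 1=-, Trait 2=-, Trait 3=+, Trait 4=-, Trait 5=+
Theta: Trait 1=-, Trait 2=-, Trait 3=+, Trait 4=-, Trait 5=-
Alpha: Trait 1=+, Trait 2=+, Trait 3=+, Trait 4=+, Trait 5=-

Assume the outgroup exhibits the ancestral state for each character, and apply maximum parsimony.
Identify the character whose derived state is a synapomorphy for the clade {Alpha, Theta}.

Trait 5

Character polarity is set by the outgroup: the derived state is whichever differs from the outgroup's state, so for Trait 3, Trait 5 the derived state is '-', and for the remaining characters it is '+'.
Trait 1 (state '+') occurs in Alpha and Epsilon but conflicts with the nesting implied by the other characters — most parsimoniously interpreted as homoplasy.
Trait 2: derived state '+' in Alpha only — an autapomorphy, so it tells us nothing about relationships among taxa.
Trait 3 (derived state '-') is shared by Epsilon and Eta — a synapomorphy uniting that clade.
Trait 4 (derived state '+') is unique to Alpha (autapomorphy; uninformative for grouping).
Trait 5: derived state '-' in Alpha and Theta only — synapomorphy for {Alpha, Theta}.
Most parsimonious ingroup topology: ((Epsilon,Eta),(Theta,Alpha)).
The clade {Alpha, Theta} is supported by Trait 5: its derived state '-' occurs in exactly those taxa and in no other taxon (including the outgroup).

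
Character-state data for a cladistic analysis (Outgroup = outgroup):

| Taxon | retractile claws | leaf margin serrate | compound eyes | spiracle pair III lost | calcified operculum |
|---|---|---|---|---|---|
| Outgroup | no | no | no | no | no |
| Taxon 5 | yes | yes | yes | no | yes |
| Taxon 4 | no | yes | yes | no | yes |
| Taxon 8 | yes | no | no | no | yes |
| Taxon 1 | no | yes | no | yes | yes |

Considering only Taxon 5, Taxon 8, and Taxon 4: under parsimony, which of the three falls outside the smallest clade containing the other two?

Taxon 8

The outgroup has state 'no' for every character, so 'yes' is the derived state throughout.
retractile claws groups Taxon 5 and Taxon 8, which is incompatible with the clades supported by the remaining characters; treating it as convergent (homoplasy) costs fewer steps than any alternative tree.
Only Taxon 1, Taxon 4, and Taxon 5 show the derived state 'yes' for leaf margin serrate, supporting them as a clade.
compound eyes: derived state 'yes' in Taxon 4 and Taxon 5 only — synapomorphy for {Taxon 4, Taxon 5}.
spiracle pair III lost (derived state 'yes') is unique to Taxon 1 (autapomorphy; uninformative for grouping).
All ingroup taxa share the derived state 'yes' for calcified operculum; it defines the ingroup but does not resolve relationships within it.
Most parsimonious ingroup topology: (((Taxon 5,Taxon 4),Taxon 1),Taxon 8).
Taxon 5 and Taxon 4 share a more recent common ancestor with each other than either does with Taxon 8, so Taxon 8 is the least closely related of the three.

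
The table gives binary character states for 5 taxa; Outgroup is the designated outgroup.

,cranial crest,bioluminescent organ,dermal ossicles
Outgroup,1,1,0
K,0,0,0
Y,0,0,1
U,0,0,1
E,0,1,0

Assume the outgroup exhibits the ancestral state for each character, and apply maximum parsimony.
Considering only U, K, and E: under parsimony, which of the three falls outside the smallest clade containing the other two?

Character polarity is set by the outgroup: the derived state is whichever differs from the outgroup's state, so for cranial crest, bioluminescent organ the derived state is '0', and for the remaining characters it is '1'.
All ingroup taxa share the derived state '0' for cranial crest; it defines the ingroup but does not resolve relationships within it.
Only K, U, and Y show the derived state '0' for bioluminescent organ, supporting them as a clade.
dermal ossicles (derived state '1') is shared by U and Y — a synapomorphy uniting that clade.
Most parsimonious ingroup topology: ((K,(Y,U)),E).
K and U share a more recent common ancestor with each other than either does with E, so E is the least closely related of the three.

E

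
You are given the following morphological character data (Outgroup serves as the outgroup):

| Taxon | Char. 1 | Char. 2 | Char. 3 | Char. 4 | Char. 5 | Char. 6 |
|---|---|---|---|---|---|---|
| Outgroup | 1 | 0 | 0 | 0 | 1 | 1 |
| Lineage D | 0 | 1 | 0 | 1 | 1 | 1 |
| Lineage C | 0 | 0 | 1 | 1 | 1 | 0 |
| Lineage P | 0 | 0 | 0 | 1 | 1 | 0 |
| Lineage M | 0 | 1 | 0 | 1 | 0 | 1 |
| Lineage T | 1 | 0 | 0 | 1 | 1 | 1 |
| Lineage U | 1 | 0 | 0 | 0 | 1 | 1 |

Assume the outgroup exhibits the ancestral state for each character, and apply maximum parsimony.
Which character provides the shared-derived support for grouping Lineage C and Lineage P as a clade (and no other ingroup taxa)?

Character polarity is set by the outgroup: the derived state is whichever differs from the outgroup's state, so for Char. 1, Char. 5, Char. 6 the derived state is '0', and for the remaining characters it is '1'.
Char. 1 (derived state '0') is shared by Lineage C, Lineage D, Lineage M, and Lineage P — a synapomorphy uniting that clade.
Char. 2: derived state '1' in Lineage D and Lineage M only — synapomorphy for {Lineage D, Lineage M}.
Char. 3: derived state '1' in Lineage C only — an autapomorphy, so it tells us nothing about relationships among taxa.
Only Lineage C, Lineage D, Lineage M, Lineage P, and Lineage T show the derived state '1' for Char. 4, supporting them as a clade.
Char. 5: derived state '0' in Lineage M only — an autapomorphy, so it tells us nothing about relationships among taxa.
Char. 6 (derived state '0') is shared by Lineage C and Lineage P — a synapomorphy uniting that clade.
Most parsimonious ingroup topology: ((((Lineage D,Lineage M),(Lineage C,Lineage P)),Lineage T),Lineage U).
The clade {Lineage C, Lineage P} is supported by Char. 6: its derived state '0' occurs in exactly those taxa and in no other taxon (including the outgroup).

Char. 6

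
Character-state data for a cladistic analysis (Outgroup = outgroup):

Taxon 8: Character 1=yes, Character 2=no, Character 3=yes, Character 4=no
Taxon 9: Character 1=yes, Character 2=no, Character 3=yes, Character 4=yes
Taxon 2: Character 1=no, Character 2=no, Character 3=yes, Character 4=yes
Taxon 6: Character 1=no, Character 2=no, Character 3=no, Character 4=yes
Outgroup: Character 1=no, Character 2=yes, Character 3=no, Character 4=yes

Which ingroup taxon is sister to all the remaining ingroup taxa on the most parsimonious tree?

Taxon 6

Character polarity is set by the outgroup: the derived state is whichever differs from the outgroup's state, so for Character 2, Character 4 the derived state is 'no', and for the remaining characters it is 'yes'.
Character 1 (derived state 'yes') is shared by Taxon 8 and Taxon 9 — a synapomorphy uniting that clade.
All ingroup taxa share the derived state 'no' for Character 2; it defines the ingroup but does not resolve relationships within it.
Only Taxon 2, Taxon 8, and Taxon 9 show the derived state 'yes' for Character 3, supporting them as a clade.
Character 4: derived state 'no' in Taxon 8 only — an autapomorphy, so it tells us nothing about relationships among taxa.
Most parsimonious ingroup topology: ((Taxon 2,(Taxon 8,Taxon 9)),Taxon 6).
Taxon 6 is sister to the clade containing all other ingroup taxa, so it is the earliest-diverging (most basal) ingroup lineage.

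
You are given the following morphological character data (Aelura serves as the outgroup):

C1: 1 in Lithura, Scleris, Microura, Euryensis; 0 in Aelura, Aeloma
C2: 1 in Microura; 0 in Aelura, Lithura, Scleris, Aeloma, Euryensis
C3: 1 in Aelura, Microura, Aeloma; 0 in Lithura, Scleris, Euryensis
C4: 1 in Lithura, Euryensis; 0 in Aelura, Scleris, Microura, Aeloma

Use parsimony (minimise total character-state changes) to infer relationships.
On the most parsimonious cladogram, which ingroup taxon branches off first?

Character polarity is set by the outgroup: the derived state is whichever differs from the outgroup's state, so for C3 the derived state is '0', and for the remaining characters it is '1'.
C1: derived state '1' in Euryensis, Lithura, Microura, and Scleris only — synapomorphy for {Euryensis, Lithura, Microura, Scleris}.
C2: derived state '1' in Microura only — an autapomorphy, so it tells us nothing about relationships among taxa.
C3 (derived state '0') is shared by Euryensis, Lithura, and Scleris — a synapomorphy uniting that clade.
Only Euryensis and Lithura show the derived state '1' for C4, supporting them as a clade.
Most parsimonious ingroup topology: ((((Lithura,Euryensis),Scleris),Microura),Aeloma).
Aeloma is sister to the clade containing all other ingroup taxa, so it is the earliest-diverging (most basal) ingroup lineage.

Aeloma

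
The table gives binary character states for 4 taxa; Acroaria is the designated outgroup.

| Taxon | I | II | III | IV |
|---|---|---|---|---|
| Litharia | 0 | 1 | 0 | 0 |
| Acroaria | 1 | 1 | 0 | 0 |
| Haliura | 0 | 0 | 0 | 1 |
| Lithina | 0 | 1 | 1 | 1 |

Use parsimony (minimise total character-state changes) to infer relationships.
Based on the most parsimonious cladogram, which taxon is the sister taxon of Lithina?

Haliura

Character polarity is set by the outgroup: the derived state is whichever differs from the outgroup's state, so for I, II the derived state is '0', and for the remaining characters it is '1'.
I (derived state '0') is shared by all ingroup taxa — unites the whole ingroup.
II: derived state '0' in Haliura only — an autapomorphy, so it tells us nothing about relationships among taxa.
III: derived state '1' in Lithina only — an autapomorphy, so it tells us nothing about relationships among taxa.
IV: derived state '1' in Haliura and Lithina only — synapomorphy for {Haliura, Lithina}.
Most parsimonious ingroup topology: (Litharia,(Lithina,Haliura)).
Lithina and Haliura form a cherry on this tree, so they are sister taxa.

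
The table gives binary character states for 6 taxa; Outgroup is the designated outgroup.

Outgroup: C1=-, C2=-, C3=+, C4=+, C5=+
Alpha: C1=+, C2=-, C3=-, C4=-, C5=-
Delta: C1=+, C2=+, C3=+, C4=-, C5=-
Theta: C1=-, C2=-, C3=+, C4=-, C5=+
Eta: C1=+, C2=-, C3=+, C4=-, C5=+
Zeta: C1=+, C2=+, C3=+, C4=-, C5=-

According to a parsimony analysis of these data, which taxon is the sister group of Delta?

Zeta

Character polarity is set by the outgroup: the derived state is whichever differs from the outgroup's state, so for C3, C4, C5 the derived state is '-', and for the remaining characters it is '+'.
Only Alpha, Delta, Eta, and Zeta show the derived state '+' for C1, supporting them as a clade.
C2: derived state '+' in Delta and Zeta only — synapomorphy for {Delta, Zeta}.
C3 (derived state '-') is unique to Alpha (autapomorphy; uninformative for grouping).
All ingroup taxa share the derived state '-' for C4; it defines the ingroup but does not resolve relationships within it.
Only Alpha, Delta, and Zeta show the derived state '-' for C5, supporting them as a clade.
Most parsimonious ingroup topology: (((Alpha,(Delta,Zeta)),Eta),Theta).
Delta and Zeta form a cherry on this tree, so they are sister taxa.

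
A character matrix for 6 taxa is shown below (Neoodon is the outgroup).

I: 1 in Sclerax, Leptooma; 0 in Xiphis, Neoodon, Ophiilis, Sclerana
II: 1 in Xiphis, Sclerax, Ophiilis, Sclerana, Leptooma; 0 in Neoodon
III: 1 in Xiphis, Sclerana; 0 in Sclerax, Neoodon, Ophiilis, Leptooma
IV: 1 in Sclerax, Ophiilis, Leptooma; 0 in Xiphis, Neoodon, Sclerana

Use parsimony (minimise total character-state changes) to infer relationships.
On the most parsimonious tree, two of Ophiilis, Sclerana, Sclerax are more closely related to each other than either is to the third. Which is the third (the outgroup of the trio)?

Sclerana

The outgroup has state '0' for every character, so '1' is the derived state throughout.
I (derived state '1') is shared by Leptooma and Sclerax — a synapomorphy uniting that clade.
II (derived state '1') is shared by all ingroup taxa — unites the whole ingroup.
III: derived state '1' in Sclerana and Xiphis only — synapomorphy for {Sclerana, Xiphis}.
IV: derived state '1' in Leptooma, Ophiilis, and Sclerax only — synapomorphy for {Leptooma, Ophiilis, Sclerax}.
Most parsimonious ingroup topology: (((Leptooma,Sclerax),Ophiilis),(Xiphis,Sclerana)).
Sclerax and Ophiilis share a more recent common ancestor with each other than either does with Sclerana, so Sclerana is the least closely related of the three.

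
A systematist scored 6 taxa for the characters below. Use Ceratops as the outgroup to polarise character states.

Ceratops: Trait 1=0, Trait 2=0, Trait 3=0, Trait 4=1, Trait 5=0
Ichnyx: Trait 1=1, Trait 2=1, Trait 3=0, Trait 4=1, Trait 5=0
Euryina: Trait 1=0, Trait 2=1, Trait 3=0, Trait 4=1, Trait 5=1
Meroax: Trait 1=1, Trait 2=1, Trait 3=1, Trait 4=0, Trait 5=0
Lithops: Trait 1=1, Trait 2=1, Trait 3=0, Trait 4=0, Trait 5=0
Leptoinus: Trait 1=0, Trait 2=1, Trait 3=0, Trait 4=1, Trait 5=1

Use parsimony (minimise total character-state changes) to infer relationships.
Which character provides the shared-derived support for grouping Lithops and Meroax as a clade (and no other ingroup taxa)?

Character polarity is set by the outgroup: the derived state is whichever differs from the outgroup's state, so for Trait 4 the derived state is '0', and for the remaining characters it is '1'.
Only Ichnyx, Lithops, and Meroax show the derived state '1' for Trait 1, supporting them as a clade.
All ingroup taxa share the derived state '1' for Trait 2; it defines the ingroup but does not resolve relationships within it.
Trait 3 (derived state '1') is unique to Meroax (autapomorphy; uninformative for grouping).
Only Lithops and Meroax show the derived state '0' for Trait 4, supporting them as a clade.
Trait 5: derived state '1' in Euryina and Leptoinus only — synapomorphy for {Euryina, Leptoinus}.
Most parsimonious ingroup topology: ((Ichnyx,(Meroax,Lithops)),(Euryina,Leptoinus)).
The clade {Lithops, Meroax} is supported by Trait 4: its derived state '0' occurs in exactly those taxa and in no other taxon (including the outgroup).

Trait 4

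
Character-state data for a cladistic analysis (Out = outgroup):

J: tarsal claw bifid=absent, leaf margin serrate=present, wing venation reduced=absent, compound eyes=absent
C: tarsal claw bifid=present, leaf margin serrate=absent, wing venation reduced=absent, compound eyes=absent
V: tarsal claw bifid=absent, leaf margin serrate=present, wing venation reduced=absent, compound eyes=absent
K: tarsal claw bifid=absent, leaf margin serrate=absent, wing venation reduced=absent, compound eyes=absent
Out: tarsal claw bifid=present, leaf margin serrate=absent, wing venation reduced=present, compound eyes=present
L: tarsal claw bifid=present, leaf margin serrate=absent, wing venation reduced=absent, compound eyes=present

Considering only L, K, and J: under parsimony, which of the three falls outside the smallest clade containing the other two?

L

Character polarity is set by the outgroup: the derived state is whichever differs from the outgroup's state, so for tarsal claw bifid, wing venation reduced, compound eyes the derived state is 'absent', and for the remaining characters it is 'present'.
Only J, K, and V show the derived state 'absent' for tarsal claw bifid, supporting them as a clade.
leaf margin serrate: derived state 'present' in J and V only — synapomorphy for {J, V}.
All ingroup taxa share the derived state 'absent' for wing venation reduced; it defines the ingroup but does not resolve relationships within it.
Only C, J, K, and V show the derived state 'absent' for compound eyes, supporting them as a clade.
Most parsimonious ingroup topology: ((((V,J),K),C),L).
K and J share a more recent common ancestor with each other than either does with L, so L is the least closely related of the three.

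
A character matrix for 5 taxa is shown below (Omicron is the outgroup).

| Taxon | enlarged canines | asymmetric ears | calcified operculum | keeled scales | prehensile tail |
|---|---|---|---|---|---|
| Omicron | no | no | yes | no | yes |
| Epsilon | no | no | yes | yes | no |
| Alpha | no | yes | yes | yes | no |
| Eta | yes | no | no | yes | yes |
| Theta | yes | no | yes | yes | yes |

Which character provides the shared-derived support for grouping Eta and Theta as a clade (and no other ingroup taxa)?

enlarged canines

Character polarity is set by the outgroup: the derived state is whichever differs from the outgroup's state, so for calcified operculum, prehensile tail the derived state is 'no', and for the remaining characters it is 'yes'.
Only Eta and Theta show the derived state 'yes' for enlarged canines, supporting them as a clade.
asymmetric ears: derived state 'yes' in Alpha only — an autapomorphy, so it tells us nothing about relationships among taxa.
calcified operculum (derived state 'no') is unique to Eta (autapomorphy; uninformative for grouping).
All ingroup taxa share the derived state 'yes' for keeled scales; it defines the ingroup but does not resolve relationships within it.
Only Alpha and Epsilon show the derived state 'no' for prehensile tail, supporting them as a clade.
Most parsimonious ingroup topology: ((Epsilon,Alpha),(Eta,Theta)).
The clade {Eta, Theta} is supported by enlarged canines: its derived state 'yes' occurs in exactly those taxa and in no other taxon (including the outgroup).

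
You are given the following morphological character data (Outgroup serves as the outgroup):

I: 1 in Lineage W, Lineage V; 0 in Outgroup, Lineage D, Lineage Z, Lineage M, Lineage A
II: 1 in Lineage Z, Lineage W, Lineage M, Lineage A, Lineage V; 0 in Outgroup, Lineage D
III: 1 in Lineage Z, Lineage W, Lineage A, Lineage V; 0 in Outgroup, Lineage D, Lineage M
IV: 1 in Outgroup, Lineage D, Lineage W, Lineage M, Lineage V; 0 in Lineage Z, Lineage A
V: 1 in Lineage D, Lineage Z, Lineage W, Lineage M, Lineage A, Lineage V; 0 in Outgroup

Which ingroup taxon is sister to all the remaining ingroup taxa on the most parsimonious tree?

Lineage D

Character polarity is set by the outgroup: the derived state is whichever differs from the outgroup's state, so for IV the derived state is '0', and for the remaining characters it is '1'.
I: derived state '1' in Lineage V and Lineage W only — synapomorphy for {Lineage V, Lineage W}.
II: derived state '1' in Lineage A, Lineage M, Lineage V, Lineage W, and Lineage Z only — synapomorphy for {Lineage A, Lineage M, Lineage V, Lineage W, Lineage Z}.
Only Lineage A, Lineage V, Lineage W, and Lineage Z show the derived state '1' for III, supporting them as a clade.
IV: derived state '0' in Lineage A and Lineage Z only — synapomorphy for {Lineage A, Lineage Z}.
All ingroup taxa share the derived state '1' for V; it defines the ingroup but does not resolve relationships within it.
Most parsimonious ingroup topology: (Lineage D,(((Lineage Z,Lineage A),(Lineage W,Lineage V)),Lineage M)).
Lineage D is sister to the clade containing all other ingroup taxa, so it is the earliest-diverging (most basal) ingroup lineage.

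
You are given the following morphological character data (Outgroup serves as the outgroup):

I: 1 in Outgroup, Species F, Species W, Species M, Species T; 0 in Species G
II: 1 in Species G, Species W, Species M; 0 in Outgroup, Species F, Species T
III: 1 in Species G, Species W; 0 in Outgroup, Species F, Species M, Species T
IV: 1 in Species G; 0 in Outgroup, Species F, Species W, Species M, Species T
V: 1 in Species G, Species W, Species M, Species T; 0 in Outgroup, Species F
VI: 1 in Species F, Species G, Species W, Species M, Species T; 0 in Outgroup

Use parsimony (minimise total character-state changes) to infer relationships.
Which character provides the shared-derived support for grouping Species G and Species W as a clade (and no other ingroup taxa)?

III

Character polarity is set by the outgroup: the derived state is whichever differs from the outgroup's state, so for I the derived state is '0', and for the remaining characters it is '1'.
I: derived state '0' in Species G only — an autapomorphy, so it tells us nothing about relationships among taxa.
II (derived state '1') is shared by Species G, Species M, and Species W — a synapomorphy uniting that clade.
III: derived state '1' in Species G and Species W only — synapomorphy for {Species G, Species W}.
IV (derived state '1') is unique to Species G (autapomorphy; uninformative for grouping).
V: derived state '1' in Species G, Species M, Species T, and Species W only — synapomorphy for {Species G, Species M, Species T, Species W}.
All ingroup taxa share the derived state '1' for VI; it defines the ingroup but does not resolve relationships within it.
Most parsimonious ingroup topology: (Species F,(((Species G,Species W),Species M),Species T)).
The clade {Species G, Species W} is supported by III: its derived state '1' occurs in exactly those taxa and in no other taxon (including the outgroup).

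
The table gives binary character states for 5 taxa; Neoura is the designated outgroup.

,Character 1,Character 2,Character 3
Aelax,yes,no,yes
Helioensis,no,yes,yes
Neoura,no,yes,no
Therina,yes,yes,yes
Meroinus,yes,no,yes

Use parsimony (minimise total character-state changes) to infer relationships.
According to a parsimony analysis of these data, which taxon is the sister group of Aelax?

Character polarity is set by the outgroup: the derived state is whichever differs from the outgroup's state, so for Character 2 the derived state is 'no', and for the remaining characters it is 'yes'.
Only Aelax, Meroinus, and Therina show the derived state 'yes' for Character 1, supporting them as a clade.
Only Aelax and Meroinus show the derived state 'no' for Character 2, supporting them as a clade.
All ingroup taxa share the derived state 'yes' for Character 3; it defines the ingroup but does not resolve relationships within it.
Most parsimonious ingroup topology: (((Aelax,Meroinus),Therina),Helioensis).
Aelax and Meroinus form a cherry on this tree, so they are sister taxa.

Meroinus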